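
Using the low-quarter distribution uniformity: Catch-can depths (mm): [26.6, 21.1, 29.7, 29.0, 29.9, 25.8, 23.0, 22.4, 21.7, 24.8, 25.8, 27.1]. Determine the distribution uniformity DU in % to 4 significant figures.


Approach: apply the low-quarter distribution uniformity, DU = (mean of lowest quarter of readings / overall mean)*100.
sorted lowest 3 of 12: [21.1, 21.7, 22.4] -> mean = 21.7333 mm
overall mean = 25.5750 mm
DU = (21.7333/25.5750)*100 = 84.98 %
Therefore the distribution uniformity DU = 84.98 %.


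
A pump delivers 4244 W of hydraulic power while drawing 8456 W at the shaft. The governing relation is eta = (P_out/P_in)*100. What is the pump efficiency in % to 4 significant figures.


eta = (4244 / 8456) * 100 = 50.19 %
Therefore the pump efficiency = 50.19 %.


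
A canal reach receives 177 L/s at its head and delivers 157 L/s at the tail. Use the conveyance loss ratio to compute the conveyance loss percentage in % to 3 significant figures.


Approach: apply the conveyance loss ratio, loss% = ((Q_head - Q_tail)/Q_head)*100.
loss = ((177 - 157)/177)*100 = 11.3 %
Therefore the conveyance loss percentage = 11.3 %.


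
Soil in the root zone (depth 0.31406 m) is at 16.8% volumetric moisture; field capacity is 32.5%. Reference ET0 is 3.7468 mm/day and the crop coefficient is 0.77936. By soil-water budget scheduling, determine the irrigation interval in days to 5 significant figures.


Approach: apply soil-water budget scheduling, SMD = (FC-theta)/100*depth*1000; ETc = ET0*Kc; interval = SMD/ETc.
Step 1 — soil moisture deficit:
  SMD = (32.5 - 16.8)/100 * 0.31406 * 1000 = 49.30742 mm
Step 2 — daily crop ET (ETc = ET0*Kc):
  ETc = 3.7468 * 0.77936 = 2.920106 mm/day
Step 3 — irrigation interval (SMD/ETc):
  interval = 49.30742 / 2.920106 = 16.885 days
Therefore the irrigation interval = 16.885 days.


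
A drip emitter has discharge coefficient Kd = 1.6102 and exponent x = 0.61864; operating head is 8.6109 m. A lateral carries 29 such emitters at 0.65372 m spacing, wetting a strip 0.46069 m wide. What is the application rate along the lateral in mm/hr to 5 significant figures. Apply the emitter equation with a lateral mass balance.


Approach: apply the emitter equation with a lateral mass balance, q = Kd*h^x; Q = n*q; rate = Q/(n*spacing*width).
Step 1 — single emitter flow (q = Kd*h^x):
  q = 1.6102 * 8.6109^0.61864 = 6.100118 L/hr
Step 2 — total lateral flow: Q = 29 * 6.100118 = 176.9034 L/hr
Step 3 — wetted area: A = 29 * 0.65372 * 0.46069 = 8.733706 m^2
Step 4 — application rate: Q/A = 176.9034/8.733706 = 20.255 mm/hr
Therefore the application rate along the lateral = 20.255 mm/hr.


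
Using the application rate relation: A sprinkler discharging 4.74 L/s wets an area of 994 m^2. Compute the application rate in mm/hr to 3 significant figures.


Approach: apply the application rate relation, rate = (Q/A)*3600.
rate = (4.74 / 994) * 3600 = 17.2 mm/hr
Therefore the application rate = 17.2 mm/hr.


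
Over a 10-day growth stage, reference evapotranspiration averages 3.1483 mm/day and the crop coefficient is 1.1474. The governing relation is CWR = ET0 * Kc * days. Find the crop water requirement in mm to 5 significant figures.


CWR = 3.1483 * 1.1474 * 10 = 36.124 mm
Therefore the crop water requirement = 36.124 mm.


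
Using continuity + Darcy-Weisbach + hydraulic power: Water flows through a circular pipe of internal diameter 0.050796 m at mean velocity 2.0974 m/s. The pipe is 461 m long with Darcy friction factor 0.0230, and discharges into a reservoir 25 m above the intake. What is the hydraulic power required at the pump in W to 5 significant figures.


Approach: apply continuity + Darcy-Weisbach + hydraulic power, Q = A*v; hf = f*(L/D)*(v^2/(2g)); H = static + hf; P = rho*g*Q*H.
Step 1 — flow rate (continuity, Q = A*v):
  A = pi*(0.050796/2)^2 = 0.002026511 m^2
  Q = 0.002026511 * 2.0974 = 0.004250404 m^3/s
Step 2 — friction head loss (Darcy-Weisbach):
  hf = 0.0230 * (461/0.050796) * (2.0974^2 / (2*9.81))
  hf = 46.80182 m
Step 3 — total head: H = 25 + 46.80182 = 71.80182 m
Step 4 — hydraulic power (P = rho*g*Q*H):
  P = 1000 * 9.81 * 0.004250404 * 71.80182 = 2993.9 W
Therefore the hydraulic power required at the pump = 2993.9 W.


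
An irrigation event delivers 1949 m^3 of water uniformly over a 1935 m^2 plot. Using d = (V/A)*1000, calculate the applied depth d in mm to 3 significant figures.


d = (1949 / 1935) * 1000 = 1010 mm
Therefore the applied depth d = 1010 mm.


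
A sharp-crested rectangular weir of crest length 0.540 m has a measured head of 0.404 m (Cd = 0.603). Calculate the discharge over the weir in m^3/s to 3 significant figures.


Approach: apply the rectangular weir equation, Q = (2/3)*Cd*L*sqrt(2g)*H^1.5.
Q = (2/3)*0.603*0.540*sqrt(2*9.81)*0.404^1.5 = 0.247 m^3/s
Therefore the discharge over the weir = 0.247 m^3/s.


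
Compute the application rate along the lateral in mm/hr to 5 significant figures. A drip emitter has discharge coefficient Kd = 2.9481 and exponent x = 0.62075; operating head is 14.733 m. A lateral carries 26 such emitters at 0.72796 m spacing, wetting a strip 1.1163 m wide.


Approach: apply the emitter equation with a lateral mass balance, q = Kd*h^x; Q = n*q; rate = Q/(n*spacing*width).
Step 1 — single emitter flow (q = Kd*h^x):
  q = 2.9481 * 14.733^0.62075 = 15.65882 L/hr
Step 2 — total lateral flow: Q = 26 * 15.65882 = 407.1293 L/hr
Step 3 — wetted area: A = 26 * 0.72796 * 1.1163 = 21.12817 m^2
Step 4 — application rate: Q/A = 407.1293/21.12817 = 19.270 mm/hr
Therefore the application rate along the lateral = 19.270 mm/hr.


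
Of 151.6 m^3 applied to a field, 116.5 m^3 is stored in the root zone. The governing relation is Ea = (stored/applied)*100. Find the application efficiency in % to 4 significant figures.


Ea = (116.5/151.6)*100 = 76.85 %
Therefore the application efficiency = 76.85 %.


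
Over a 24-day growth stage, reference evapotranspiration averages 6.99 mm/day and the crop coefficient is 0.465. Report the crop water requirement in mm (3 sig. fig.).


Approach: apply the crop water requirement relation, CWR = ET0 * Kc * days.
CWR = 6.99 * 0.465 * 24 = 78.0 mm
Therefore the crop water requirement = 78.0 mm.


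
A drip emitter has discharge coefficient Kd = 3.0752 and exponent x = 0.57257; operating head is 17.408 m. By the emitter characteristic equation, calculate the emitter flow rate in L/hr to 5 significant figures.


Approach: apply the emitter characteristic equation, q = Kd * h^x.
q = 3.0752 * 17.408^0.57257 = 15.787 L/hr
Therefore the emitter flow rate = 15.787 L/hr.


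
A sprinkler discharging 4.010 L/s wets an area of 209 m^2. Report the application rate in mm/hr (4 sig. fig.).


Approach: apply the application rate relation, rate = (Q/A)*3600.
rate = (4.010 / 209) * 3600 = 69.07 mm/hr
Therefore the application rate = 69.07 mm/hr.


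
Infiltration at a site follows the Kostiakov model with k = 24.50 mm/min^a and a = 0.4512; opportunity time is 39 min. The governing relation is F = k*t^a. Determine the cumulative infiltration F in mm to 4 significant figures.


F = 24.50 * 39^0.4512 = 128.0 mm
Therefore the cumulative infiltration F = 128.0 mm.


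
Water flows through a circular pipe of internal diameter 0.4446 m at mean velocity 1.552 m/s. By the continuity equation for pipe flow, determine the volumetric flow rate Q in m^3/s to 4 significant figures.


Approach: apply the continuity equation for pipe flow, Q = A * v with A = pi*(D/2)^2.
A = pi*(0.4446/2)^2 = 0.155249 m^2
Q = 0.155249 * 1.552 = 0.2409 m^3/s
Therefore the volumetric flow rate Q = 0.2409 m^3/s.


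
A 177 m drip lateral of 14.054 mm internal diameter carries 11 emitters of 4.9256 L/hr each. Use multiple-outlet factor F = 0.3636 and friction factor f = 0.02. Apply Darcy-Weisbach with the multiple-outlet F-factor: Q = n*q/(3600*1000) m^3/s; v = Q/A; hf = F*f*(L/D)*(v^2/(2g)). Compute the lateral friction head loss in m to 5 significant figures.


Q = 11*4.9256/(3600*1000) = 1.505044e-05 m^3/s
A = pi*(14.054e-3/2)^2 = 1.551279e-04 m^2, so v = Q/A = 0.09701961 m/s
hf = 0.3636*0.02*(177/0.014054)*(0.09701961^2/(2*9.81)) = 0.043939 m
Therefore the lateral friction head loss = 0.043939 m.


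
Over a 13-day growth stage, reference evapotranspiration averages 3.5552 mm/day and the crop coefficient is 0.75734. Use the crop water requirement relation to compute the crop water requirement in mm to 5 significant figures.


Approach: apply the crop water requirement relation, CWR = ET0 * Kc * days.
CWR = 3.5552 * 0.75734 * 13 = 35.002 mm
Therefore the crop water requirement = 35.002 mm.


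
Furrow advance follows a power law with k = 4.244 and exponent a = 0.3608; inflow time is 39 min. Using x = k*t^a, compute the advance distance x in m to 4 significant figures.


x = 4.244 * 39^0.3608 = 15.92 m
Therefore the advance distance x = 15.92 m.


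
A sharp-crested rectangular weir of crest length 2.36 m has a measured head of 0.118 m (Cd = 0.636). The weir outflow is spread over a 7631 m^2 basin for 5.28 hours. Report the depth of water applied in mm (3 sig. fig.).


Approach: apply the rectangular weir equation with a volume-to-depth conversion, Q = (2/3)*Cd*L*sqrt(2g)*H^1.5; d = Q*t/A * 1000.
Step 1 — weir discharge:
  Q = (2/3)*0.636*2.36*sqrt(2*9.81)*0.118^1.5 = 0.17966 m^3/s
Step 2 — volume: V = 0.17966 * 5.28*3600 = 3415.0 m^3
Step 3 — depth: d = V/A * 1000 = 3415.0/7631 * 1000 = 448 mm
Therefore the depth of water applied = 448 mm.


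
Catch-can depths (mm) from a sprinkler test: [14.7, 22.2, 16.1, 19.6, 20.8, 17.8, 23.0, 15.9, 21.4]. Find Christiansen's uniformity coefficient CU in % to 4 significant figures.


Approach: apply Christiansen's uniformity coefficient, CU = (1 - mean_abs_deviation/mean)*100.
mean = 19.0556 mm
mean |d_i - mean| = 2.60494 mm
CU = (1 - 2.60494/19.0556)*100 = 86.33 %
Therefore Christiansen's uniformity coefficient CU = 86.33 %.


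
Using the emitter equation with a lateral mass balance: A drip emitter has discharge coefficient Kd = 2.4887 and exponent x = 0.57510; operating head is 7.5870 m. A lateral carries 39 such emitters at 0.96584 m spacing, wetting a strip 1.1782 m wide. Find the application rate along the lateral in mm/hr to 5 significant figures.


Approach: apply the emitter equation with a lateral mass balance, q = Kd*h^x; Q = n*q; rate = Q/(n*spacing*width).
Step 1 — single emitter flow (q = Kd*h^x):
  q = 2.4887 * 7.5870^0.57510 = 7.981800 L/hr
Step 2 — total lateral flow: Q = 39 * 7.981800 = 311.2902 L/hr
Step 3 — wetted area: A = 39 * 0.96584 * 1.1782 = 44.38015 m^2
Step 4 — application rate: Q/A = 311.2902/44.38015 = 7.0142 mm/hr
Therefore the application rate along the lateral = 7.0142 mm/hr.


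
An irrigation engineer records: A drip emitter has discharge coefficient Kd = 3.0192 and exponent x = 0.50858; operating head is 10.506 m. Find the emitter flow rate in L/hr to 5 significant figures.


Approach: apply the emitter characteristic equation, q = Kd * h^x.
q = 3.0192 * 10.506^0.50858 = 9.9856 L/hr
Therefore the emitter flow rate = 9.9856 L/hr.


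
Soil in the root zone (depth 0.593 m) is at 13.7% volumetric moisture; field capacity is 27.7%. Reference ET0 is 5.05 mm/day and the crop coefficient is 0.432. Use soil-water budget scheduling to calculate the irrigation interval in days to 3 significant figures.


Approach: apply soil-water budget scheduling, SMD = (FC-theta)/100*depth*1000; ETc = ET0*Kc; interval = SMD/ETc.
Step 1 — soil moisture deficit:
  SMD = (27.7 - 13.7)/100 * 0.593 * 1000 = 83.020 mm
Step 2 — daily crop ET (ETc = ET0*Kc):
  ETc = 5.05 * 0.432 = 2.1816 mm/day
Step 3 — irrigation interval (SMD/ETc):
  interval = 83.020 / 2.1816 = 38.1 days
Therefore the irrigation interval = 38.1 days.


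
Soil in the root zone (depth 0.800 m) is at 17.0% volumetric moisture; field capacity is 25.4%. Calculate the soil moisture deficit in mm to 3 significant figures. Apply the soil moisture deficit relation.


Approach: apply the soil moisture deficit relation, SMD = (FC - theta)/100 * depth * 1000.
SMD = (25.4 - 17.0)/100 * 0.800 * 1000 = 67.2 mm
Therefore the soil moisture deficit = 67.2 mm.


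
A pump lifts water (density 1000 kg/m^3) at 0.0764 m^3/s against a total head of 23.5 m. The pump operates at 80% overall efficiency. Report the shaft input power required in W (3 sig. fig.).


Approach: apply hydraulic power then efficiency conversion, P = rho*g*Q*H; P_in = P/eta.
Step 1 — hydraulic power (P = rho*g*Q*H):
  P = 1000 * 9.81 * 0.0764 * 23.5 = 17613 W
Step 2 — input power: P_in = P/eta = 17613 / 0.8 = 22000 W
Therefore the shaft input power required = 22000 W.


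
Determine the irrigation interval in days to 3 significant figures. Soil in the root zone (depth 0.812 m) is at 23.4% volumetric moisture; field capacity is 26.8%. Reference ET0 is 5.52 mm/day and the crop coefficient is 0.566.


Approach: apply soil-water budget scheduling, SMD = (FC-theta)/100*depth*1000; ETc = ET0*Kc; interval = SMD/ETc.
Step 1 — soil moisture deficit:
  SMD = (26.8 - 23.4)/100 * 0.812 * 1000 = 27.608 mm
Step 2 — daily crop ET (ETc = ET0*Kc):
  ETc = 5.52 * 0.566 = 3.1243 mm/day
Step 3 — irrigation interval (SMD/ETc):
  interval = 27.608 / 3.1243 = 8.84 days
Therefore the irrigation interval = 8.84 days.


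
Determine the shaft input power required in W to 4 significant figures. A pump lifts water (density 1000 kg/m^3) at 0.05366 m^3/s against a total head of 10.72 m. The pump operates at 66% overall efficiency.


Approach: apply hydraulic power then efficiency conversion, P = rho*g*Q*H; P_in = P/eta.
Step 1 — hydraulic power (P = rho*g*Q*H):
  P = 1000 * 9.81 * 0.05366 * 10.72 = 5643.06 W
Step 2 — input power: P_in = P/eta = 5643.06 / 0.66 = 8550 W
Therefore the shaft input power required = 8550 W.


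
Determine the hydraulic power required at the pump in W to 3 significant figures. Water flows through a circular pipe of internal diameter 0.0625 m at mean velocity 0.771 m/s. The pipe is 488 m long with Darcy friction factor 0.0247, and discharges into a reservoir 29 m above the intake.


Approach: apply continuity + Darcy-Weisbach + hydraulic power, Q = A*v; hf = f*(L/D)*(v^2/(2g)); H = static + hf; P = rho*g*Q*H.
Step 1 — flow rate (continuity, Q = A*v):
  A = pi*(0.0625/2)^2 = 0.0030680 m^2
  Q = 0.0030680 * 0.771 = 0.0023654 m^3/s
Step 2 — friction head loss (Darcy-Weisbach):
  hf = 0.0247 * (488/0.0625) * (0.771^2 / (2*9.81))
  hf = 5.8431 m
Step 3 — total head: H = 29 + 5.8431 = 34.843 m
Step 4 — hydraulic power (P = rho*g*Q*H):
  P = 1000 * 9.81 * 0.0023654 * 34.843 = 809 W
Therefore the hydraulic power required at the pump = 809 W.


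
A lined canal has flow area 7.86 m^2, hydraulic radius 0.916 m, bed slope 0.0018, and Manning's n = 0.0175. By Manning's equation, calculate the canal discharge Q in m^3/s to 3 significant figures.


Approach: apply Manning's equation, Q = (1/n)*A*R^(2/3)*S^(1/2).
Q = (1/0.0175) * 7.86 * 0.916^(2/3) * 0.0018^(1/2) = 18.0 m^3/s
Therefore the canal discharge Q = 18.0 m^3/s.


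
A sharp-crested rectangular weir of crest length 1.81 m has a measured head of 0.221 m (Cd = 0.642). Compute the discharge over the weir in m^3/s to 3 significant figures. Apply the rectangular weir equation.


Approach: apply the rectangular weir equation, Q = (2/3)*Cd*L*sqrt(2g)*H^1.5.
Q = (2/3)*0.642*1.81*sqrt(2*9.81)*0.221^1.5 = 0.357 m^3/s
Therefore the discharge over the weir = 0.357 m^3/s.


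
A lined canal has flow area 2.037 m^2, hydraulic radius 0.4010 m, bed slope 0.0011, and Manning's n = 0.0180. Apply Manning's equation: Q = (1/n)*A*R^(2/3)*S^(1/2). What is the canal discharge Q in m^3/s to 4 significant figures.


Q = (1/0.0180) * 2.037 * 0.4010^(2/3) * 0.0011^(1/2) = 2.041 m^3/s
Therefore the canal discharge Q = 2.041 m^3/s.


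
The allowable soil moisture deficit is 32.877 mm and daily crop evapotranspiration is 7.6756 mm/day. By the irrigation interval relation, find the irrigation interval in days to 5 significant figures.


Approach: apply the irrigation interval relation, interval = SMD / ETc.
interval = 32.877 / 7.6756 = 4.2833 days
Therefore the irrigation interval = 4.2833 days.


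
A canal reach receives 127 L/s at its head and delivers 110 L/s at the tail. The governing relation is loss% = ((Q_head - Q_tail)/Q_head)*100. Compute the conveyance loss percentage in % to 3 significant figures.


loss = ((127 - 110)/127)*100 = 13.4 %
Therefore the conveyance loss percentage = 13.4 %.


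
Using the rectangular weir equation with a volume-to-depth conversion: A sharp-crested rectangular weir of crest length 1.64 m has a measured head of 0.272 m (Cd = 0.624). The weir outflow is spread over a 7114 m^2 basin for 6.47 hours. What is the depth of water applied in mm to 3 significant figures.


Approach: apply the rectangular weir equation with a volume-to-depth conversion, Q = (2/3)*Cd*L*sqrt(2g)*H^1.5; d = Q*t/A * 1000.
Step 1 — weir discharge:
  Q = (2/3)*0.624*1.64*sqrt(2*9.81)*0.272^1.5 = 0.42869 m^3/s
Step 2 — volume: V = 0.42869 * 6.47*3600 = 9985.0 m^3
Step 3 — depth: d = V/A * 1000 = 9985.0/7114 * 1000 = 1400 mm
Therefore the depth of water applied = 1400 mm.


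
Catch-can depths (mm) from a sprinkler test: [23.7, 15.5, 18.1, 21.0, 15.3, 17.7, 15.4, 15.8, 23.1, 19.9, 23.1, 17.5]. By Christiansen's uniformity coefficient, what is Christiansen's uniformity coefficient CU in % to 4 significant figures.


Approach: apply Christiansen's uniformity coefficient, CU = (1 - mean_abs_deviation/mean)*100.
mean = 18.8417 mm
mean |d_i - mean| = 2.76528 mm
CU = (1 - 2.76528/18.8417)*100 = 85.32 %
Therefore Christiansen's uniformity coefficient CU = 85.32 %.


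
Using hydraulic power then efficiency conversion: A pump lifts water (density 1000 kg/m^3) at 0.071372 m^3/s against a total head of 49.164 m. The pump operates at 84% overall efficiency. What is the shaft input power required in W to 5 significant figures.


Approach: apply hydraulic power then efficiency conversion, P = rho*g*Q*H; P_in = P/eta.
Step 1 — hydraulic power (P = rho*g*Q*H):
  P = 1000 * 9.81 * 0.071372 * 49.164 = 34422.63 W
Step 2 — input power: P_in = P/eta = 34422.63 / 0.84 = 40979 W
Therefore the shaft input power required = 40979 W.


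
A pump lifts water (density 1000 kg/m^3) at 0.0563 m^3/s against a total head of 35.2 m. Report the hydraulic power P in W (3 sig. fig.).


Approach: apply the hydraulic power relation, P = rho*g*Q*H.
P = 1000 * 9.81 * 0.0563 * 35.2 = 19400 W
Therefore the hydraulic power P = 19400 W.


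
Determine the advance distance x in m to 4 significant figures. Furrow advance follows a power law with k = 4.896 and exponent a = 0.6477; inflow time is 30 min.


Approach: apply the power-law advance function, x = k*t^a.
x = 4.896 * 30^0.6477 = 44.32 m
Therefore the advance distance x = 44.32 m.


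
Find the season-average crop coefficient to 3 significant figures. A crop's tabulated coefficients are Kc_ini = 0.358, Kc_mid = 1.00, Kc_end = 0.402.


Approach: apply a simple seasonal average, Kc_avg = (Kc_ini + Kc_mid + Kc_end)/3.
Kc_avg = (0.358 + 1.00 + 0.402)/3 = 0.587
Therefore the season-average crop coefficient = 0.587.


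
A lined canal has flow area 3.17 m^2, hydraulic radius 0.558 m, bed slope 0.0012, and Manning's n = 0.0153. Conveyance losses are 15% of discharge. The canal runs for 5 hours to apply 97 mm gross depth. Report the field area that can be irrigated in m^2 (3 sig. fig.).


Approach: apply Manning's equation with a conveyance and depth budget, Q = (1/n)*A*R^(2/3)*S^(1/2); Q_field = Q*(1-loss); Area = Q_field*t/(d/1000).
Step 1 — canal discharge (Manning's equation):
  Q = (1/0.0153) * 3.17 * 0.558^(2/3) * 0.0012^(1/2) = 4.8646 m^3/s
Step 2 — delivered flow: Q_field = 4.8646*(1 - 15/100) = 4.1349 m^3/s
Step 3 — volume delivered: V = 4.1349 * 5*3600 = 74429 m^3
Step 4 — area served: A = V / (depth/1000) = 74429 / 0.097 = 767000 m^2
Therefore the field area that can be irrigated = 767000 m^2.


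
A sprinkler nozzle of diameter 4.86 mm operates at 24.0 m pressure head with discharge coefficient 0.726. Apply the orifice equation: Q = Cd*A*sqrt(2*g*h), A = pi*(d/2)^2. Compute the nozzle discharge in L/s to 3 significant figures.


A = pi*(4.86e-3/2)^2 = 1.8551e-05 m^2
Q = 0.726 * 1.8551e-05 * sqrt(2*9.81*24.0) * 1000 = 0.292 L/s
Therefore the nozzle discharge = 0.292 L/s.


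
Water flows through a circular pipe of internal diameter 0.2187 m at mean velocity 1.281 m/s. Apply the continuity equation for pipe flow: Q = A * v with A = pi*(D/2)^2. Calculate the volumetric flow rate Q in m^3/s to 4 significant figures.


A = pi*(0.2187/2)^2 = 0.0375654 m^2
Q = 0.0375654 * 1.281 = 0.04812 m^3/s
Therefore the volumetric flow rate Q = 0.04812 m^3/s.


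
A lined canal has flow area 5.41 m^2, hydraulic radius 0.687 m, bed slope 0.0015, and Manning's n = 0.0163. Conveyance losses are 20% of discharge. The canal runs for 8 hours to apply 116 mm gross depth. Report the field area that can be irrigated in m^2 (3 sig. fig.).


Approach: apply Manning's equation with a conveyance and depth budget, Q = (1/n)*A*R^(2/3)*S^(1/2); Q_field = Q*(1-loss); Area = Q_field*t/(d/1000).
Step 1 — canal discharge (Manning's equation):
  Q = (1/0.0163) * 5.41 * 0.687^(2/3) * 0.0015^(1/2) = 10.008 m^3/s
Step 2 — delivered flow: Q_field = 10.008*(1 - 20/100) = 8.0066 m^3/s
Step 3 — volume delivered: V = 8.0066 * 8*3600 = 230590 m^3
Step 4 — area served: A = V / (depth/1000) = 230590 / 0.116 = 1990000 m^2
Therefore the field area that can be irrigated = 1990000 m^2.


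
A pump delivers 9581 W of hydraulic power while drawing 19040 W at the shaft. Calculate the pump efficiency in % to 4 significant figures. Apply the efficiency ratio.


Approach: apply the efficiency ratio, eta = (P_out/P_in)*100.
eta = (9581 / 19040) * 100 = 50.32 %
Therefore the pump efficiency = 50.32 %.


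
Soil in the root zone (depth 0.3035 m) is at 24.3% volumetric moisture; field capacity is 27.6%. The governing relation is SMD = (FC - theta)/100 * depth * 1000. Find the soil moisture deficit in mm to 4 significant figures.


SMD = (27.6 - 24.3)/100 * 0.3035 * 1000 = 10.02 mm
Therefore the soil moisture deficit = 10.02 mm.


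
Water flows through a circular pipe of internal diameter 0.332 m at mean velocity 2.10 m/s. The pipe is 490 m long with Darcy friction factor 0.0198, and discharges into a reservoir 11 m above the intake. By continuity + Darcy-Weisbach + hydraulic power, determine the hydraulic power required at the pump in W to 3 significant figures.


Approach: apply continuity + Darcy-Weisbach + hydraulic power, Q = A*v; hf = f*(L/D)*(v^2/(2g)); H = static + hf; P = rho*g*Q*H.
Step 1 — flow rate (continuity, Q = A*v):
  A = pi*(0.332/2)^2 = 0.086570 m^2
  Q = 0.086570 * 2.10 = 0.18180 m^3/s
Step 2 — friction head loss (Darcy-Weisbach):
  hf = 0.0198 * (490/0.332) * (2.10^2 / (2*9.81))
  hf = 6.5684 m
Step 3 — total head: H = 11 + 6.5684 = 17.568 m
Step 4 — hydraulic power (P = rho*g*Q*H):
  P = 1000 * 9.81 * 0.18180 * 17.568 = 31300 W
Therefore the hydraulic power required at the pump = 31300 W.


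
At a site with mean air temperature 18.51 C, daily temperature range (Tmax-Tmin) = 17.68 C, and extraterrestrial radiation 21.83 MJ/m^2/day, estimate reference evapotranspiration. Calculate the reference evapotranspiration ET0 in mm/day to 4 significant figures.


Approach: apply the Hargreaves-Samani method, ET0 = 0.0023*(Tmean+17.8)*sqrt(Tmax-Tmin)*0.408*Ra.
ET0 = 0.0023*(18.51+17.8)*sqrt(17.68)*0.408*21.83 = 3.128 mm/day
Therefore the reference evapotranspiration ET0 = 3.128 mm/day.


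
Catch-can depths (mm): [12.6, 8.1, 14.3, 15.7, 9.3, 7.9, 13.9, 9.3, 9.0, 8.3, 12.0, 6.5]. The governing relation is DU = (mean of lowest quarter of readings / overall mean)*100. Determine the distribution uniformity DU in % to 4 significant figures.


sorted lowest 3 of 12: [6.5, 7.9, 8.1] -> mean = 7.50000 mm
overall mean = 10.5750 mm
DU = (7.50000/10.5750)*100 = 70.92 %
Therefore the distribution uniformity DU = 70.92 %.


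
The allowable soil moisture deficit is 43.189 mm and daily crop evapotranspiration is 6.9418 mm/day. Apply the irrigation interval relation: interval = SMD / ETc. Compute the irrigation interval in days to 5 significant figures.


interval = 43.189 / 6.9418 = 6.2216 days
Therefore the irrigation interval = 6.2216 days.


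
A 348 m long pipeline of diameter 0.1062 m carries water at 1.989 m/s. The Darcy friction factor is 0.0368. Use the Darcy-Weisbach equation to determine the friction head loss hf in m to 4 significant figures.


Approach: apply the Darcy-Weisbach equation, hf = f*(L/D)*(v^2/(2g)).
hf = 0.0368 * (348/0.1062) * (1.989^2 / (2*9.81))
hf = 24.31 m
Therefore the friction head loss hf = 24.31 m.


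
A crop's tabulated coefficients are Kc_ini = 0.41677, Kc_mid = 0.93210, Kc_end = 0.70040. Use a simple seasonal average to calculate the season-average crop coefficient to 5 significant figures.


Approach: apply a simple seasonal average, Kc_avg = (Kc_ini + Kc_mid + Kc_end)/3.
Kc_avg = (0.41677 + 0.93210 + 0.70040)/3 = 0.68309
Therefore the season-average crop coefficient = 0.68309.


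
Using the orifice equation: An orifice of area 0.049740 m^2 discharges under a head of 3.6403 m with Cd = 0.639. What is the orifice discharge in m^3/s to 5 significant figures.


Approach: apply the orifice equation, Q = Cd*A*sqrt(2*g*h).
Q = 0.639 * 0.049740 * sqrt(2*9.81*3.6403) = 0.26861 m^3/s
Therefore the orifice discharge = 0.26861 m^3/s.


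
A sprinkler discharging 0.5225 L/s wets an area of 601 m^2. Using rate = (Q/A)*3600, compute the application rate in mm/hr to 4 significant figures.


rate = (0.5225 / 601) * 3600 = 3.130 mm/hr
Therefore the application rate = 3.130 mm/hr.


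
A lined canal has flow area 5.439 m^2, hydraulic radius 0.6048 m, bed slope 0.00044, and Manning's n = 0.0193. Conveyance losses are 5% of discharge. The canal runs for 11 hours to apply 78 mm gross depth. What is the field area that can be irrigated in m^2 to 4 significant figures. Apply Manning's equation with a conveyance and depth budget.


Approach: apply Manning's equation with a conveyance and depth budget, Q = (1/n)*A*R^(2/3)*S^(1/2); Q_field = Q*(1-loss); Area = Q_field*t/(d/1000).
Step 1 — canal discharge (Manning's equation):
  Q = (1/0.0193) * 5.439 * 0.6048^(2/3) * 0.00044^(1/2) = 4.22762 m^3/s
Step 2 — delivered flow: Q_field = 4.22762*(1 - 5/100) = 4.01624 m^3/s
Step 3 — volume delivered: V = 4.01624 * 11*3600 = 159043 m^3
Step 4 — area served: A = V / (depth/1000) = 159043 / 0.078 = 2039000 m^2
Therefore the field area that can be irrigated = 2039000 m^2.


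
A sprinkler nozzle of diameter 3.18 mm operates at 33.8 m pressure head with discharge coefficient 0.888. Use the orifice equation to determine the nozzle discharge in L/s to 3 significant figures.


Approach: apply the orifice equation, Q = Cd*A*sqrt(2*g*h), A = pi*(d/2)^2.
A = pi*(3.18e-3/2)^2 = 7.9423e-06 m^2
Q = 0.888 * 7.9423e-06 * sqrt(2*9.81*33.8) * 1000 = 0.182 L/s
Therefore the nozzle discharge = 0.182 L/s.


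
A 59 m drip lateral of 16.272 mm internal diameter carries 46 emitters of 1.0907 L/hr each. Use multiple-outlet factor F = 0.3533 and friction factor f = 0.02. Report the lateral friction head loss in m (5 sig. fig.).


Approach: apply Darcy-Weisbach with the multiple-outlet F-factor, Q = n*q/(3600*1000) m^3/s; v = Q/A; hf = F*f*(L/D)*(v^2/(2g)).
Q = 46*1.0907/(3600*1000) = 1.393672e-05 m^3/s
A = pi*(16.272e-3/2)^2 = 2.079561e-04 m^2, so v = Q/A = 0.06701760 m/s
hf = 0.3533*0.02*(59/0.016272)*(0.06701760^2/(2*9.81)) = 0.0058649 m
Therefore the lateral friction head loss = 0.0058649 m.


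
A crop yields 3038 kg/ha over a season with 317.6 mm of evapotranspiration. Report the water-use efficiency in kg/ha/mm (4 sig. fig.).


Approach: apply the water-use efficiency ratio, WUE = yield/ET.
WUE = 3038 / 317.6 = 9.565 kg/ha/mm
Therefore the water-use efficiency = 9.565 kg/ha/mm.


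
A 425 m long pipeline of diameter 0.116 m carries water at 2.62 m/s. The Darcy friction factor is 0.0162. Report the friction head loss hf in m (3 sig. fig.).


Approach: apply the Darcy-Weisbach equation, hf = f*(L/D)*(v^2/(2g)).
hf = 0.0162 * (425/0.116) * (2.62^2 / (2*9.81))
hf = 20.8 m
Therefore the friction head loss hf = 20.8 m.


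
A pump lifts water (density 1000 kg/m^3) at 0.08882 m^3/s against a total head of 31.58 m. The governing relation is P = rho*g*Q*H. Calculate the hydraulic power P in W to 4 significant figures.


P = 1000 * 9.81 * 0.08882 * 31.58 = 27520 W
Therefore the hydraulic power P = 27520 W.


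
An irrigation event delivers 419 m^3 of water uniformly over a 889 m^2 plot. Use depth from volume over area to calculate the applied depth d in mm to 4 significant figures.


Approach: apply depth from volume over area, d = (V/A)*1000.
d = (419 / 889) * 1000 = 471.3 mm
Therefore the applied depth d = 471.3 mm.


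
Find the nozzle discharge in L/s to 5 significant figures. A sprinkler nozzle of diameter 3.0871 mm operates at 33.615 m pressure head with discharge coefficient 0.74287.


Approach: apply the orifice equation, Q = Cd*A*sqrt(2*g*h), A = pi*(d/2)^2.
A = pi*(3.0871e-3/2)^2 = 7.484991e-06 m^2
Q = 0.74287 * 7.484991e-06 * sqrt(2*9.81*33.615) * 1000 = 0.14280 L/s
Therefore the nozzle discharge = 0.14280 L/s.


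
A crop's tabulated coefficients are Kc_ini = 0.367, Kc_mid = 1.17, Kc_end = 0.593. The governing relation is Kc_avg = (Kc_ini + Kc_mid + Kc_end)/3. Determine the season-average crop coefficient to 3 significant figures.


Kc_avg = (0.367 + 1.17 + 0.593)/3 = 0.710
Therefore the season-average crop coefficient = 0.710.


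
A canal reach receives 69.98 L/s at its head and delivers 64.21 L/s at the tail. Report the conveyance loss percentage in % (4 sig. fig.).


Approach: apply the conveyance loss ratio, loss% = ((Q_head - Q_tail)/Q_head)*100.
loss = ((69.98 - 64.21)/69.98)*100 = 8.245 %
Therefore the conveyance loss percentage = 8.245 %.


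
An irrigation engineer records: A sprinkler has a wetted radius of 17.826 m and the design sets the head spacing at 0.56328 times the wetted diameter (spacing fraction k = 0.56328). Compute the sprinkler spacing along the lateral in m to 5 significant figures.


Approach: apply the sprinkler spacing rule (spacing as a fraction of wetted diameter), S = k*(2*R).
S = 0.56328 * (2 * 17.826) = 20.082 m
Therefore the sprinkler spacing along the lateral = 20.082 m.


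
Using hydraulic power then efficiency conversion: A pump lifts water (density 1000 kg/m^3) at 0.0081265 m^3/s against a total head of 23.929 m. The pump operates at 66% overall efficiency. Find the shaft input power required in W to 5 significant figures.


Approach: apply hydraulic power then efficiency conversion, P = rho*g*Q*H; P_in = P/eta.
Step 1 — hydraulic power (P = rho*g*Q*H):
  P = 1000 * 9.81 * 0.0081265 * 23.929 = 1907.643 W
Step 2 — input power: P_in = P/eta = 1907.643 / 0.66 = 2890.4 W
Therefore the shaft input power required = 2890.4 W.


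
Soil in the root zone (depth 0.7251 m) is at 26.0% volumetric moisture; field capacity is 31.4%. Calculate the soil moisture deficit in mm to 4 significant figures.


Approach: apply the soil moisture deficit relation, SMD = (FC - theta)/100 * depth * 1000.
SMD = (31.4 - 26.0)/100 * 0.7251 * 1000 = 39.16 mm
Therefore the soil moisture deficit = 39.16 mm.


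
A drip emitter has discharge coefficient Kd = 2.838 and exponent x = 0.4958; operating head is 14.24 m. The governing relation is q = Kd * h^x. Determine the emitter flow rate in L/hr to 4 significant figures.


q = 2.838 * 14.24^0.4958 = 10.59 L/hr
Therefore the emitter flow rate = 10.59 L/hr.


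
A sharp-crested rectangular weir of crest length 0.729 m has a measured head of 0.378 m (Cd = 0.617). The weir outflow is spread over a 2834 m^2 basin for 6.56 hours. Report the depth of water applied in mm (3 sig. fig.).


Approach: apply the rectangular weir equation with a volume-to-depth conversion, Q = (2/3)*Cd*L*sqrt(2g)*H^1.5; d = Q*t/A * 1000.
Step 1 — weir discharge:
  Q = (2/3)*0.617*0.729*sqrt(2*9.81)*0.378^1.5 = 0.30868 m^3/s
Step 2 — volume: V = 0.30868 * 6.56*3600 = 7289.8 m^3
Step 3 — depth: d = V/A * 1000 = 7289.8/2834 * 1000 = 2570 mm
Therefore the depth of water applied = 2570 mm.


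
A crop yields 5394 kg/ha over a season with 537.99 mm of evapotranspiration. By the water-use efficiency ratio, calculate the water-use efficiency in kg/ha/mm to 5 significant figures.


Approach: apply the water-use efficiency ratio, WUE = yield/ET.
WUE = 5394 / 537.99 = 10.026 kg/ha/mm
Therefore the water-use efficiency = 10.026 kg/ha/mm.


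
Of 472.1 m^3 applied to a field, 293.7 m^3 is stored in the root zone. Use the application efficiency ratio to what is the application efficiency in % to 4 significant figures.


Approach: apply the application efficiency ratio, Ea = (stored/applied)*100.
Ea = (293.7/472.1)*100 = 62.21 %
Therefore the application efficiency = 62.21 %.


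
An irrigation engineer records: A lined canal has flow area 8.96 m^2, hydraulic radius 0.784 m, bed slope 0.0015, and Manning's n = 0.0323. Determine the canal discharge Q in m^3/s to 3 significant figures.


Approach: apply Manning's equation, Q = (1/n)*A*R^(2/3)*S^(1/2).
Q = (1/0.0323) * 8.96 * 0.784^(2/3) * 0.0015^(1/2) = 9.13 m^3/s
Therefore the canal discharge Q = 9.13 m^3/s.


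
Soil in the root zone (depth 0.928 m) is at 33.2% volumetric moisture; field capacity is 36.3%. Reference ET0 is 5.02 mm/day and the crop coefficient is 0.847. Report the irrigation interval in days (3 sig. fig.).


Approach: apply soil-water budget scheduling, SMD = (FC-theta)/100*depth*1000; ETc = ET0*Kc; interval = SMD/ETc.
Step 1 — soil moisture deficit:
  SMD = (36.3 - 33.2)/100 * 0.928 * 1000 = 28.768 mm
Step 2 — daily crop ET (ETc = ET0*Kc):
  ETc = 5.02 * 0.847 = 4.2519 mm/day
Step 3 — irrigation interval (SMD/ETc):
  interval = 28.768 / 4.2519 = 6.77 days
Therefore the irrigation interval = 6.77 days.


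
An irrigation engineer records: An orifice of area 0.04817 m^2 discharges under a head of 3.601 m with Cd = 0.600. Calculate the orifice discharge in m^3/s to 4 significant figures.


Approach: apply the orifice equation, Q = Cd*A*sqrt(2*g*h).
Q = 0.600 * 0.04817 * sqrt(2*9.81*3.601) = 0.2429 m^3/s
Therefore the orifice discharge = 0.2429 m^3/s.


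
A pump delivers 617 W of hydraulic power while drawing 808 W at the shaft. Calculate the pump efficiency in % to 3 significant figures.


Approach: apply the efficiency ratio, eta = (P_out/P_in)*100.
eta = (617 / 808) * 100 = 76.4 %
Therefore the pump efficiency = 76.4 %.


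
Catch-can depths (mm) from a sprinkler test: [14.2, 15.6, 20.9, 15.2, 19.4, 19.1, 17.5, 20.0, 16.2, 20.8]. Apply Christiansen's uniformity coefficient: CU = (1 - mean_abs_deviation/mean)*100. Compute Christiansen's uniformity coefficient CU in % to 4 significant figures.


mean = 17.8900 mm
mean |d_i - mean| = 2.15000 mm
CU = (1 - 2.15000/17.8900)*100 = 87.98 %
Therefore Christiansen's uniformity coefficient CU = 87.98 %.


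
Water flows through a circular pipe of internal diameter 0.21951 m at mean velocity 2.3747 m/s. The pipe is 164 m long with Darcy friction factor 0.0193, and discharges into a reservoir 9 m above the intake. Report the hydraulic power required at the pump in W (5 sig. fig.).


Approach: apply continuity + Darcy-Weisbach + hydraulic power, Q = A*v; hf = f*(L/D)*(v^2/(2g)); H = static + hf; P = rho*g*Q*H.
Step 1 — flow rate (continuity, Q = A*v):
  A = pi*(0.21951/2)^2 = 0.03784413 m^2
  Q = 0.03784413 * 2.3747 = 0.08986845 m^3/s
Step 2 — friction head loss (Darcy-Weisbach):
  hf = 0.0193 * (164/0.21951) * (2.3747^2 / (2*9.81))
  hf = 4.144435 m
Step 3 — total head: H = 9 + 4.144435 = 13.14444 m
Step 4 — hydraulic power (P = rho*g*Q*H):
  P = 1000 * 9.81 * 0.08986845 * 13.14444 = 11588 W
Therefore the hydraulic power required at the pump = 11588 W.


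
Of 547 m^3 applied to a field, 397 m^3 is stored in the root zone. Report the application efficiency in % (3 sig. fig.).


Approach: apply the application efficiency ratio, Ea = (stored/applied)*100.
Ea = (397/547)*100 = 72.6 %
Therefore the application efficiency = 72.6 %.


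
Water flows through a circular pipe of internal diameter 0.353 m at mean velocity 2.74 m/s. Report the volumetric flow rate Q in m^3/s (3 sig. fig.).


Approach: apply the continuity equation for pipe flow, Q = A * v with A = pi*(D/2)^2.
A = pi*(0.353/2)^2 = 0.097868 m^2
Q = 0.097868 * 2.74 = 0.268 m^3/s
Therefore the volumetric flow rate Q = 0.268 m^3/s.


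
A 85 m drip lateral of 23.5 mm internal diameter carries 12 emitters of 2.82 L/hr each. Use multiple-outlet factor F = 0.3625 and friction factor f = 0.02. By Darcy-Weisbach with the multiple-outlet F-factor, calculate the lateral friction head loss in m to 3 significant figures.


Approach: apply Darcy-Weisbach with the multiple-outlet F-factor, Q = n*q/(3600*1000) m^3/s; v = Q/A; hf = F*f*(L/D)*(v^2/(2g)).
Q = 12*2.82/(3600*1000) = 9.4000e-06 m^3/s
A = pi*(23.5e-3/2)^2 = 4.3374e-04 m^2, so v = Q/A = 0.021672 m/s
hf = 0.3625*0.02*(85/0.0235)*(0.021672^2/(2*9.81)) = 0.000628 m
Therefore the lateral friction head loss = 0.000628 m.


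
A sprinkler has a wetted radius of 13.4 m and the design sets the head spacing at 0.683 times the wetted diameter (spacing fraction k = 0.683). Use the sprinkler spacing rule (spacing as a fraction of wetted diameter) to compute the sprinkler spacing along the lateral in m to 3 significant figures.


Approach: apply the sprinkler spacing rule (spacing as a fraction of wetted diameter), S = k*(2*R).
S = 0.683 * (2 * 13.4) = 18.3 m
Therefore the sprinkler spacing along the lateral = 18.3 m.


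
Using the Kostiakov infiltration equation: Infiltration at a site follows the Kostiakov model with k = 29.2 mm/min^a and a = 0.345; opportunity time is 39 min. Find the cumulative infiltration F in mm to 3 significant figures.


Approach: apply the Kostiakov infiltration equation, F = k*t^a.
F = 29.2 * 39^0.345 = 103 mm
Therefore the cumulative infiltration F = 103 mm.


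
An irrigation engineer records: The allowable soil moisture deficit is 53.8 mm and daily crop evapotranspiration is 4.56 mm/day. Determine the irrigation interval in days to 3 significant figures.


Approach: apply the irrigation interval relation, interval = SMD / ETc.
interval = 53.8 / 4.56 = 11.8 days
Therefore the irrigation interval = 11.8 days.


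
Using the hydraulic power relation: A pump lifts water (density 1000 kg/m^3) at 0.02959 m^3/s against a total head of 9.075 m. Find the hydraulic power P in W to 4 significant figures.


Approach: apply the hydraulic power relation, P = rho*g*Q*H.
P = 1000 * 9.81 * 0.02959 * 9.075 = 2634 W
Therefore the hydraulic power P = 2634 W.


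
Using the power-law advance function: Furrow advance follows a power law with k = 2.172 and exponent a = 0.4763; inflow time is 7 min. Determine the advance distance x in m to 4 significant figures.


Approach: apply the power-law advance function, x = k*t^a.
x = 2.172 * 7^0.4763 = 5.488 m
Therefore the advance distance x = 5.488 m.


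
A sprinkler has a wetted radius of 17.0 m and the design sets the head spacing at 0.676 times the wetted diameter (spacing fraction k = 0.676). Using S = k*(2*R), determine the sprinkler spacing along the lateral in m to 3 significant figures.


S = 0.676 * (2 * 17.0) = 23.0 m
Therefore the sprinkler spacing along the lateral = 23.0 m.


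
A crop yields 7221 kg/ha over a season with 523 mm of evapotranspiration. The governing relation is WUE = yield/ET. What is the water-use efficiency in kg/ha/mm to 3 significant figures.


WUE = 7221 / 523 = 13.8 kg/ha/mm
Therefore the water-use efficiency = 13.8 kg/ha/mm.


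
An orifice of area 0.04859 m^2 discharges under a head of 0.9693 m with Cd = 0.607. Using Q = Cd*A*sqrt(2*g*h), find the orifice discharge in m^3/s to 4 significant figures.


Q = 0.607 * 0.04859 * sqrt(2*9.81*0.9693) = 0.1286 m^3/s
Therefore the orifice discharge = 0.1286 m^3/s.
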